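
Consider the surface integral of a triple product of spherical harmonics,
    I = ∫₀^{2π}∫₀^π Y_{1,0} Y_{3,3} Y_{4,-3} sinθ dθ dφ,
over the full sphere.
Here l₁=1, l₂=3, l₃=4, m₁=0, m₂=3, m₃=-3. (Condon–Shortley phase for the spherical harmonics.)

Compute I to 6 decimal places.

Checks pass: Σm=0; 8 even; l₃=4∈[2,4].
(2·1+1)(2·3+1)(2·4+1) = 189
Δ: 0! 2! 6! / 9! → 1/252
sum: t=0:+1/36 = 1/36
3j²(1 3 4; 0 0 0) = Δ·Π!·Σ² = 4/63  (sign +1)
sum: t=0:+1/720 = 1/720
3j²(1 3 4; 0 3 -3) = Δ·Π!·Σ² = 1/36  (sign -1)
combine: 4πI² = 189·4/63·1/36 = 1/3
take √, sign -1: I = -0.16286750

-0.162868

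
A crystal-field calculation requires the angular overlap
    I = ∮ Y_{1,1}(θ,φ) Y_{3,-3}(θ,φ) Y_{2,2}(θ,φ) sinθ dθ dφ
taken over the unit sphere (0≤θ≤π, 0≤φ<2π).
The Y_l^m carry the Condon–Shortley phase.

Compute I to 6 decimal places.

-0.319865

m-sum 0 ✓  L=6 even ✓  2≤2≤4 ✓
Π(2lᵢ+1) = 3×7×5 = 105
triangle coeff Δ(1,3,2) = 1/105
Σ_t [1,1]: t=1:−1/4 = -1/4
(3j)²=3/35 [(1 3 2; 0 0 0)], sign=-1
Σ_t [0,0]: t=0:+1/48 = 1/48
(3j)²=1/7 [(1 3 2; 1 -3 2)], sign=+1
⇒ 4πI² = 9/7
I = (-1)√(9/7/(4π)) = -0.31986543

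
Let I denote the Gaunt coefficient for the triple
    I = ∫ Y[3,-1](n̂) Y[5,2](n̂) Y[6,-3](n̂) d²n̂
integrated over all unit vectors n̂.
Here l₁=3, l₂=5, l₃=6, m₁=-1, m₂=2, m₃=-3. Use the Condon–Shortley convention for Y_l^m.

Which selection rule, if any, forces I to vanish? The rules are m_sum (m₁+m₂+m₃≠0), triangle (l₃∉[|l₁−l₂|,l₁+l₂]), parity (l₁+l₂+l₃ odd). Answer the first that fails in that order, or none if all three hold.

m_sum

m₁+m₂+m₃ = -1 + 2 − 3 = -2  ✗
triangle: |3−5|=2 ≤ l₃=6 ≤ 3+5=8
parity: l₁+l₂+l₃ = 14 is even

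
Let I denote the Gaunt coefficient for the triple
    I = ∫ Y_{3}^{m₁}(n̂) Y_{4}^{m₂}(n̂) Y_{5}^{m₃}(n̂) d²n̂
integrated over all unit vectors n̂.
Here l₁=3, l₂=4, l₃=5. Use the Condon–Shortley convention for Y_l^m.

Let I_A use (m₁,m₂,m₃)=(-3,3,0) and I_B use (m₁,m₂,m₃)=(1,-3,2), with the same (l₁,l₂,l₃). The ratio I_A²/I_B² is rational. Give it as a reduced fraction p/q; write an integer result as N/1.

Shared (l₁,l₂,l₃)=(3,4,5): N and (l;000)² cancel in I_A²/I_B².
A: Δ = 2!·4!·6!/13! = 1/180180; Racah Σ t=2..2: t=2:+1/5760 = 1/5760; ⇒ 3j(3 4 5; -3 3 0)² = 5/572, sgn -1
B: Δ = 2!·4!·6!/13! = 1/180180; Racah Σ t=0..1: t=0:+1/960 t=1:−1/4320 = 7/8640; ⇒ 3j(3 4 5; 1 -3 2)² = 343/12870, sgn -1
I_A²/I_B² = (5/572)/(343/12870) = 225/686

225/686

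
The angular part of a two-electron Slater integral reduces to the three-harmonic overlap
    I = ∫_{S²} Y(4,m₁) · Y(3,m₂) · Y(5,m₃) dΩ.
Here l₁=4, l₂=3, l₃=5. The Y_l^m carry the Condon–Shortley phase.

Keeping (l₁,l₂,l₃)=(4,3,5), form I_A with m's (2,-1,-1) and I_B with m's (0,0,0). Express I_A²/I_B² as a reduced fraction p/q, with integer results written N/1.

1849/3600

Same 4,3,5: normalisation and zero-m 3j drop out of the ratio.
A: Δ: 2! 6! 4! / 13! → 1/180180; sum: t=0:+1/384 t=1:−1/720 t=2:+1/34560 = 43/34560; 3j²(4 3 5; 2 -1 -1) = Δ·Π!·Σ² = 1849/180180  (sign +1)
B: Δ: 2! 6! 4! / 13! → 1/180180; sum: t=0:+1/576 t=1:−1/144 t=2:+1/576 = -1/288; 3j²(4 3 5; 0 0 0) = Δ·Π!·Σ² = 20/1001  (sign +1)
I_A²/I_B² = (1849/180180)/(20/1001) = 1849/3600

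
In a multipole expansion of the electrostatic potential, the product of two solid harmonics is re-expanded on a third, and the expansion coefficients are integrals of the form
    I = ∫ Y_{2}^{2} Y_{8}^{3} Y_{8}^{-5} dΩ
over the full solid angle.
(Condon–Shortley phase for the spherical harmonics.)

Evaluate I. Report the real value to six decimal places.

Rules hold: Σm=0, L=18 even, 6≤8≤10.
N = 5·17·17 = 1445
Δ = 2!·2!·14!/19! = 1/348840
Racah Σ t=0..2: t=0:+1/116121600 t=1:−1/25401600 t=2:+1/116121600 = -1/45158400
⇒ 3j(2 8 8; 0 0 0)² = 24/1615, sgn -1
Racah Σ t=0..0: t=0:+1/958003200 = 1/958003200
⇒ 3j(2 8 8; 2 3 -5)² = 13/969, sgn -1
4πI² = N·(3j₀)²·(3jₘ)² = 104/361
I = +1·√(0.288089/4π) = 0.15141125

0.151411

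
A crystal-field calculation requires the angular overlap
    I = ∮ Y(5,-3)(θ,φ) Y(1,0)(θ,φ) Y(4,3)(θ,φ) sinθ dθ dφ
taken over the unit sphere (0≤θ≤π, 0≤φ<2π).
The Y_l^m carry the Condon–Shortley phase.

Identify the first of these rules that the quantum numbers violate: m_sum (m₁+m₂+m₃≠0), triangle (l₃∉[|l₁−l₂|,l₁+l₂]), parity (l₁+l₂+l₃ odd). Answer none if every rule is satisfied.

none

Σmᵢ = 0  ✓
l₃∈[|l₁−l₂|,l₁+l₂]=[4,6], have l₃=4  ✓
Σlᵢ = 10 ⇒ even  ✓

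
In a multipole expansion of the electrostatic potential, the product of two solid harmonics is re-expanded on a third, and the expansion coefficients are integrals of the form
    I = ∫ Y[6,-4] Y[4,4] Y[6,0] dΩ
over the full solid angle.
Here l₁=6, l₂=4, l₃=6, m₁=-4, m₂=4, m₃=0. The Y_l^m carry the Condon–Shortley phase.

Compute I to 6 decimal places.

0.141673

Rules hold: Σm=0, L=16 even, 2≤6≤10.
N = 13·9·13 = 1521
Δ = 4!·8!·4!/17! = 1/15315300
Racah Σ t=0..4: t=0:+1/829440 t=1:−1/25920 t=2:+1/9216 t=3:−1/25920 t=4:+1/829440 = 7/207360
⇒ 3j(6 4 6; 0 0 0)² = 28/2431, sgn +1
Racah Σ t=4..4: t=4:+1/829440 = 1/829440
⇒ 3j(6 4 6; -4 4 0)² = 35/2431, sgn +1
4πI² = N·(3j₀)²·(3jₘ)² = 8820/34969
I = +1·√(0.252223/4π) = 0.14167322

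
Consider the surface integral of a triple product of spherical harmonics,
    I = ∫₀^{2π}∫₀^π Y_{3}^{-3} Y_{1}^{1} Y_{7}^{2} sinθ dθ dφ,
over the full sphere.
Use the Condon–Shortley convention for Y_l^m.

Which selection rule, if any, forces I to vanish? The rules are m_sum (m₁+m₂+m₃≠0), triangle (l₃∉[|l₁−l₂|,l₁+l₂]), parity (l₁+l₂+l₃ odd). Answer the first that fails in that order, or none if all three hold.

m₁+m₂+m₃ = -3 + 1 + 2 = 0  ✓
triangle: |3−1|=2 ≤ l₃=7 ≤ 3+1=4  ✗
parity: l₁+l₂+l₃ = 11 is odd

triangle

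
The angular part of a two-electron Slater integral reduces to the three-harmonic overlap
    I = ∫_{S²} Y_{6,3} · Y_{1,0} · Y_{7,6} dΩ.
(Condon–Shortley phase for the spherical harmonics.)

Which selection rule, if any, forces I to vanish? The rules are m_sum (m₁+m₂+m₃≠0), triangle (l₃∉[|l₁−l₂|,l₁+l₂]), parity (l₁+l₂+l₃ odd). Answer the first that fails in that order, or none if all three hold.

m_sum

m₁+m₂+m₃ = 3 + 0 + 6 = 9  ✗
triangle: |6−1|=5 ≤ l₃=7 ≤ 6+1=7
parity: l₁+l₂+l₃ = 14 is even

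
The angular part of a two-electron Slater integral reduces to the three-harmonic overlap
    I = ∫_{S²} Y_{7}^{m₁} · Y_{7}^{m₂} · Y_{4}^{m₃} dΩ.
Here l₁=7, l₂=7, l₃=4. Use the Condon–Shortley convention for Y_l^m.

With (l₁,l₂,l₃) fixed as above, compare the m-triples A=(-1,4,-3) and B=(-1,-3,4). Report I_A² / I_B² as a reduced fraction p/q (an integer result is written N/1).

l's match ⇒ only the (l;m) 3-j factors differ between A and B.
A: triangle coeff Δ(7,7,4) = 1/58198140; Σ_t [7,8]: t=7:−1/4354560 t=8:+1/11612160 = -1/6967296; (3j)²=625/50388 [(7 7 4; -1 4 -3)], sign=+1
B: triangle coeff Δ(7,7,4) = 1/58198140; Σ_t [4,4]: t=4:+1/9953280 = 1/9953280; (3j)²=2450/138567 [(7 7 4; -1 -3 4)], sign=+1
I_A²/I_B² = (625/50388)/(2450/138567) = 275/392

275/392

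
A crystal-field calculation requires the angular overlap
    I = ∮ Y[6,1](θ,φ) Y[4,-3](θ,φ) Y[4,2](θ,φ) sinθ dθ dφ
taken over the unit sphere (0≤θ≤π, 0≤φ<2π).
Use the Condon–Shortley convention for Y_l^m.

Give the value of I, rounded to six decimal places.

Rules hold: Σm=0, L=14 even, 2≤4≤10.
N = 13·9·9 = 1053
Δ = 6!·6!·2!/15! = 1/1261260
Racah Σ t=2..4: t=2:+1/4608 t=3:−1/1296 t=4:+1/4608 = -7/20736
⇒ 3j(6 4 4; 0 0 0)² = 20/1287, sgn -1
Racah Σ t=0..1: t=0:+1/86400 t=1:−1/11520 = -13/172800
⇒ 3j(6 4 4; 1 -3 2)² = 13/660, sgn -1
4πI² = N·(3j₀)²·(3jₘ)² = 39/121
I = +1·√(0.322314/4π) = 0.16015286

0.160153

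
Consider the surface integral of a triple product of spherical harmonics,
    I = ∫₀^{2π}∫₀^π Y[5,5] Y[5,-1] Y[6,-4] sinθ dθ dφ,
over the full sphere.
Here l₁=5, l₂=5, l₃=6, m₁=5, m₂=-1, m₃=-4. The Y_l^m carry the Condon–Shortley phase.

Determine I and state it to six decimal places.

0.178246

Rules hold: Σm=0, L=16 even, 0≤6≤10.
N = 11·11·13 = 1573
Δ = 4!·6!·6!/17! = 1/28588560
Racah Σ t=0..4: t=0:+1/345600 t=1:−1/13824 t=2:+1/5184 t=3:−1/13824 t=4:+1/345600 = 7/129600
⇒ 3j(5 5 6; 0 0 0)² = 80/7293, sgn +1
Racah Σ t=0..0: t=0:+1/829440 = 1/829440
⇒ 3j(5 5 6; 5 -1 -4)² = 225/9724, sgn +1
4πI² = N·(3j₀)²·(3jₘ)² = 1500/3757
I = +1·√(0.399255/4π) = 0.17824613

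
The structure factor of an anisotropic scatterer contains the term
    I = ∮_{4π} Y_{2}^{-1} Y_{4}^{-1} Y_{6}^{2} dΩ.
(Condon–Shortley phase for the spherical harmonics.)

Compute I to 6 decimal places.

0.238034

m-sum 0 ✓  L=12 even ✓  2≤6≤6 ✓
Π(2lᵢ+1) = 5×9×13 = 585
triangle coeff Δ(2,4,6) = 1/6435
Σ_t [0,0]: t=0:+1/2304 = 1/2304
(3j)²=5/143 [(2 4 6; 0 0 0)], sign=+1
Σ_t [0,0]: t=0:+1/4320 = 1/4320
(3j)²=224/6435 [(2 4 6; -1 -1 2)], sign=+1
⇒ 4πI² = 1120/1573
I = (+1)√(1120/1573/(4π)) = 0.23803440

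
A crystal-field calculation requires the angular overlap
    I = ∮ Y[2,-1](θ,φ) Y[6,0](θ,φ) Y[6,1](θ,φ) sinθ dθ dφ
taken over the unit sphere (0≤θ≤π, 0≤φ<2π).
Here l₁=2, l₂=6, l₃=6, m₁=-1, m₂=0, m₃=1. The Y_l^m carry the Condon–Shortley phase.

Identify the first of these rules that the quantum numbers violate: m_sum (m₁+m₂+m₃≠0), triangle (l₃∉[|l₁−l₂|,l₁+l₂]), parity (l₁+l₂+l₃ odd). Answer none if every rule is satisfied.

none

Σmᵢ = 0  ✓
l₃∈[|l₁−l₂|,l₁+l₂]=[4,8], have l₃=6  ✓
Σlᵢ = 14 ⇒ even  ✓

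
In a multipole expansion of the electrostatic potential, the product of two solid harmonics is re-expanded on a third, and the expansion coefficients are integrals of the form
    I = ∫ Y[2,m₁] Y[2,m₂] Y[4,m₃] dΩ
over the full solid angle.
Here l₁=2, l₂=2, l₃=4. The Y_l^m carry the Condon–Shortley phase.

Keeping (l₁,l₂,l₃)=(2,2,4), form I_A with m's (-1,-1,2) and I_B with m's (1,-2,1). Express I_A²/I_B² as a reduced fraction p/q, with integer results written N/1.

8/1

Shared (l₁,l₂,l₃)=(2,2,4): N and (l;000)² cancel in I_A²/I_B².
A: Δ = 0!·4!·4!/9! = 1/630; Racah Σ t=0..0: t=0:+1/36 = 1/36; ⇒ 3j(2 2 4; -1 -1 2)² = 4/63, sgn +1
B: Δ = 0!·4!·4!/9! = 1/630; Racah Σ t=0..0: t=0:+1/144 = 1/144; ⇒ 3j(2 2 4; 1 -2 1)² = 1/126, sgn -1
I_A²/I_B² = (4/63)/(1/126) = 8/1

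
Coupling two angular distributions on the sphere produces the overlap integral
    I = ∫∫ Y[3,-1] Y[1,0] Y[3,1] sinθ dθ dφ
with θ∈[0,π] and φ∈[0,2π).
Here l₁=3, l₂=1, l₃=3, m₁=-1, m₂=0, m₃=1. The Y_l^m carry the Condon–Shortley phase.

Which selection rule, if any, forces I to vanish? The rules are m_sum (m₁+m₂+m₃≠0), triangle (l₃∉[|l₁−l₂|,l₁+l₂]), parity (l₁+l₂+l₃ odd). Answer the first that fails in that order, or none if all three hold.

azimuthal sum: -1 + 0 + 1 = 0  ✓
2 ≤ 3 ≤ 4 (triangle on l)  ✓
L = 3 + 1 + 3 = 7 (odd)  ✗

parity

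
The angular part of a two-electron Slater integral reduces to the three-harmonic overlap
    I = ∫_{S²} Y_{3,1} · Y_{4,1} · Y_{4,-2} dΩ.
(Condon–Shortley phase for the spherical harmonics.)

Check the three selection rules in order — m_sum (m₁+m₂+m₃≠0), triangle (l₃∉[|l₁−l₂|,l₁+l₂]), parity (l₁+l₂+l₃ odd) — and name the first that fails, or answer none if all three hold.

Σmᵢ = 0  ✓
l₃∈[|l₁−l₂|,l₁+l₂]=[1,7], have l₃=4  ✓
Σlᵢ = 11 ⇒ odd  ✗

parity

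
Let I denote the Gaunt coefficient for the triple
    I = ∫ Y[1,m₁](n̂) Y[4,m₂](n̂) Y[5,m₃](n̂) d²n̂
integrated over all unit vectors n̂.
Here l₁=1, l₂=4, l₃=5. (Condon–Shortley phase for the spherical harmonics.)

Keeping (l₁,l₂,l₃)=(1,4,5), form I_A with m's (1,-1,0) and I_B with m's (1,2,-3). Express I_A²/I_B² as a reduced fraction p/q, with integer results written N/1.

Shared (l₁,l₂,l₃)=(1,4,5): N and (l;000)² cancel in I_A²/I_B².
A: Δ = 0!·2!·8!/11! = 1/495; Racah Σ t=0..0: t=0:+1/1440 = 1/1440; ⇒ 3j(1 4 5; 1 -1 0)² = 2/99, sgn -1
B: Δ = 0!·2!·8!/11! = 1/495; Racah Σ t=0..0: t=0:+1/2880 = 1/2880; ⇒ 3j(1 4 5; 1 2 -3)² = 28/495, sgn +1
I_A²/I_B² = (2/99)/(28/495) = 5/14

5/14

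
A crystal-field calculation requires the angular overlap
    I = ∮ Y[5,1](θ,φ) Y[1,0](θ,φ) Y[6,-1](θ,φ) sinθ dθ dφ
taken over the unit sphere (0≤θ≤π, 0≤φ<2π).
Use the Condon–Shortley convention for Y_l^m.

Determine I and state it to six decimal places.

-0.241725

Rules hold: Σm=0, L=12 even, 4≤6≤6.
N = 11·3·13 = 429
Δ = 0!·10!·2!/13! = 1/858
Racah Σ t=0..0: t=0:+1/14400 = 1/14400
⇒ 3j(5 1 6; 0 0 0)² = 6/143, sgn +1
Racah Σ t=0..0: t=0:+1/17280 = 1/17280
⇒ 3j(5 1 6; 1 0 -1)² = 35/858, sgn -1
4πI² = N·(3j₀)²·(3jₘ)² = 105/143
I = -1·√(0.734266/4π) = -0.24172507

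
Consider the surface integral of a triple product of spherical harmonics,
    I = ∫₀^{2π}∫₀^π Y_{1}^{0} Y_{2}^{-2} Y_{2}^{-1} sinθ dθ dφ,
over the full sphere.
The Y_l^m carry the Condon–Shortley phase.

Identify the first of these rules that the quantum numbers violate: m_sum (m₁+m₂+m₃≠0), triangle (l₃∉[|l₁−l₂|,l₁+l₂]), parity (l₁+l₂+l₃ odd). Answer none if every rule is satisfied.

m_sum

m₁+m₂+m₃ = 0 − 2 − 1 = -3  ✗
triangle: |1−2|=1 ≤ l₃=2 ≤ 1+2=3
parity: l₁+l₂+l₃ = 5 is odd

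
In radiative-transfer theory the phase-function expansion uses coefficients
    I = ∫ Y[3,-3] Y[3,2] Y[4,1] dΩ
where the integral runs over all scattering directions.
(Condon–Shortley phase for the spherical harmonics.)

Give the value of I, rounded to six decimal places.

0.140463

m-sum 0 ✓  L=10 even ✓  0≤4≤6 ✓
Π(2lᵢ+1) = 7×7×9 = 441
triangle coeff Δ(3,3,4) = 1/34650
Σ_t [0,2]: t=0:+1/72 t=1:−1/16 t=2:+1/72 = -5/144
(3j)²=2/77 [(3 3 4; 0 0 0)], sign=-1
Σ_t [2,2]: t=2:+1/288 = 1/288
(3j)²=5/231 [(3 3 4; -3 2 1)], sign=-1
⇒ 4πI² = 30/121
I = (+1)√(30/121/(4π)) = 0.14046335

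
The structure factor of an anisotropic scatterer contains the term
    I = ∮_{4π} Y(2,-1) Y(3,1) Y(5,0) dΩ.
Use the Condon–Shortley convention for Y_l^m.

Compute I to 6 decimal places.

0.169433

Checks pass: Σm=0; 10 even; l₃=5∈[1,5].
(2·2+1)(2·3+1)(2·5+1) = 385
Δ: 0! 4! 6! / 11! → 1/2310
sum: t=0:+1/144 = 1/144
3j²(2 3 5; 0 0 0) = Δ·Π!·Σ² = 10/231  (sign -1)
sum: t=0:+1/288 = 1/288
3j²(2 3 5; -1 1 0) = Δ·Π!·Σ² = 5/231  (sign -1)
combine: 4πI² = 385·10/231·5/231 = 250/693
take √, sign +1: I = 0.16943318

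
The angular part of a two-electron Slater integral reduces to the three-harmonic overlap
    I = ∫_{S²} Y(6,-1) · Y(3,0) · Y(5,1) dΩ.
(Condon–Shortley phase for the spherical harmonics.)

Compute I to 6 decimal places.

Rules hold: Σm=0, L=14 even, 3≤5≤9.
N = 13·7·11 = 1001
Δ = 4!·8!·2!/15! = 1/675675
Racah Σ t=1..3: t=1:−1/8640 t=2:+1/2304 t=3:−1/8640 = 7/34560
⇒ 3j(6 3 5; 0 0 0)² = 7/429, sgn -1
Racah Σ t=1..3: t=1:−1/17280 t=2:+1/2880 t=3:−1/6912 = 1/6912
⇒ 3j(6 3 5; -1 0 1)² = 5/429, sgn +1
4πI² = N·(3j₀)²·(3jₘ)² = 245/1287
I = -1·√(0.190365/4π) = -0.12308038

-0.123080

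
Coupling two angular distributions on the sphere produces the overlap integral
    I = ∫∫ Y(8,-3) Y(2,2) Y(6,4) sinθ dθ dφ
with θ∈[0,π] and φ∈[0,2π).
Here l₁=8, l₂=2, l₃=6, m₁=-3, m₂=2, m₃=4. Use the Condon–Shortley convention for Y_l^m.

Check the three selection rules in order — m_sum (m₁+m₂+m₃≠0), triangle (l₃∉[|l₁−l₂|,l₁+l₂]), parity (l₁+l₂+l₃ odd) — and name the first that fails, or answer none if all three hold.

m_sum

Σmᵢ = 3  ✗
l₃∈[|l₁−l₂|,l₁+l₂]=[6,10], have l₃=6
Σlᵢ = 16 ⇒ even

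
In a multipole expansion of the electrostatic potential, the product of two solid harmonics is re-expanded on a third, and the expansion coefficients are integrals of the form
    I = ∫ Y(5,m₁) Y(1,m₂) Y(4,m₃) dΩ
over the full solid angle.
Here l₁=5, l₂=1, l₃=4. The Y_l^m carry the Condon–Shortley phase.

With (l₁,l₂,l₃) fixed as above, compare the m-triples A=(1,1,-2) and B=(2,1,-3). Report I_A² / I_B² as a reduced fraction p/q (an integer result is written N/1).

l's match ⇒ only the (l;m) 3-j factors differ between A and B.
A: triangle coeff Δ(5,1,4) = 1/495; Σ_t [2,2]: t=2:+1/2880 = 1/2880; (3j)²=2/165 [(5 1 4; 1 1 -2)], sign=+1
B: triangle coeff Δ(5,1,4) = 1/495; Σ_t [2,2]: t=2:+1/10080 = 1/10080; (3j)²=1/165 [(5 1 4; 2 1 -3)], sign=-1
I_A²/I_B² = (2/165)/(1/165) = 2/1

2/1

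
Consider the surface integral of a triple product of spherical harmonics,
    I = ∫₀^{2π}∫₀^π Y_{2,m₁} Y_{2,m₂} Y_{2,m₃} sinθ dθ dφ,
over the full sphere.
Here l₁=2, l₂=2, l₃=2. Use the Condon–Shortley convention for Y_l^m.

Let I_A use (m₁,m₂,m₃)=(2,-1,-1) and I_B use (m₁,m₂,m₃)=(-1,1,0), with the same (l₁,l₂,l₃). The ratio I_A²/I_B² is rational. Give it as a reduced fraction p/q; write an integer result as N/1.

6/1

Same 2,2,2: normalisation and zero-m 3j drop out of the ratio.
A: Δ: 2! 2! 2! / 7! → 1/630; sum: t=0:+1/4 = 1/4; 3j²(2 2 2; 2 -1 -1) = Δ·Π!·Σ² = 3/35  (sign -1)
B: Δ: 2! 2! 2! / 7! → 1/630; sum: t=1:−1/4 t=2:+1/2 = 1/4; 3j²(2 2 2; -1 1 0) = Δ·Π!·Σ² = 1/70  (sign +1)
I_A²/I_B² = (3/35)/(1/70) = 6/1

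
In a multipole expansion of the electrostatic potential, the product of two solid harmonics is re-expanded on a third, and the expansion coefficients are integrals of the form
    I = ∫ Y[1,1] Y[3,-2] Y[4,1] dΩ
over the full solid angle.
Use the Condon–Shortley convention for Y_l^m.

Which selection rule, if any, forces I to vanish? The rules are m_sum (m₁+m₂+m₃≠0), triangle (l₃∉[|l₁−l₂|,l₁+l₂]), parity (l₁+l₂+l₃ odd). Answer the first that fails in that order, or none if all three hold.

none

m₁+m₂+m₃ = 1 − 2 + 1 = 0  ✓
triangle: |1−3|=2 ≤ l₃=4 ≤ 1+3=4  ✓
parity: l₁+l₂+l₃ = 8 is even  ✓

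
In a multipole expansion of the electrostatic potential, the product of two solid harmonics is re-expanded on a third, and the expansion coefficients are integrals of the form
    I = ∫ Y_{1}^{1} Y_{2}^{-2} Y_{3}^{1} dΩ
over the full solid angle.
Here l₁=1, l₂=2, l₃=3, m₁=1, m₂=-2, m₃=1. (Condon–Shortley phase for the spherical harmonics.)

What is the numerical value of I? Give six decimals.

-0.082589

m-sum 0 ✓  L=6 even ✓  1≤3≤3 ✓
Π(2lᵢ+1) = 3×5×7 = 105
triangle coeff Δ(1,2,3) = 1/105
Σ_t [0,0]: t=0:+1/4 = 1/4
(3j)²=3/35 [(1 2 3; 0 0 0)], sign=-1
Σ_t [0,0]: t=0:+1/48 = 1/48
(3j)²=1/105 [(1 2 3; 1 -2 1)], sign=+1
⇒ 4πI² = 3/35
I = (-1)√(3/35/(4π)) = -0.08258890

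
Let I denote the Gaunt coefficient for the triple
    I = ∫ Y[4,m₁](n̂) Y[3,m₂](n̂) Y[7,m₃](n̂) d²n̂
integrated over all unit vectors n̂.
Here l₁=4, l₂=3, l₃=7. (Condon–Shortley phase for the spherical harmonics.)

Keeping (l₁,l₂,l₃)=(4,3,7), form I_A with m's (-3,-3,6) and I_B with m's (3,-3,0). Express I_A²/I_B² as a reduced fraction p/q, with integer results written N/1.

1716/7

Same 4,3,7: normalisation and zero-m 3j drop out of the ratio.
A: Δ: 0! 8! 6! / 15! → 1/45045; sum: t=0:+1/3628800 = 1/3628800; 3j²(4 3 7; -3 -3 6) = Δ·Π!·Σ² = 4/105  (sign -1)
B: Δ: 0! 8! 6! / 15! → 1/45045; sum: t=0:+1/3628800 = 1/3628800; 3j²(4 3 7; 3 -3 0) = Δ·Π!·Σ² = 1/6435  (sign -1)
I_A²/I_B² = (4/105)/(1/6435) = 1716/7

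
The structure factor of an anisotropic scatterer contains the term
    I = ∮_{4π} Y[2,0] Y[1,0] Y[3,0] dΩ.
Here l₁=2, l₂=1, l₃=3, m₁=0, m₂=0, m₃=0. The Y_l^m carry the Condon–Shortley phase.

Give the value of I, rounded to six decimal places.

Checks pass: Σm=0; 6 even; l₃=3∈[1,3].
(2·2+1)(2·1+1)(2·3+1) = 105
Δ: 0! 4! 2! / 7! → 1/105
sum: t=0:+1/4 = 1/4
3j²(2 1 3; 0 0 0) = Δ·Π!·Σ² = 3/35  (sign -1)
(m-triple is (0,0,0) — same symbol as above.)
combine: 4πI² = 105·3/35·3/35 = 27/35
take √, sign +1: I = 0.24776670

0.247767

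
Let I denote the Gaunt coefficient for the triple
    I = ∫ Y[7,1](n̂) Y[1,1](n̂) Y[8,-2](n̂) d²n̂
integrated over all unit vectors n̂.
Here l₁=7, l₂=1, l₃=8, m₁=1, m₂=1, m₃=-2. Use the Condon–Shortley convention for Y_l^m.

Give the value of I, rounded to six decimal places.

0.205254

Rules hold: Σm=0, L=16 even, 6≤8≤8.
N = 15·3·17 = 765
Δ = 0!·14!·2!/17! = 1/2040
Racah Σ t=0..0: t=0:+1/25401600 = 1/25401600
⇒ 3j(7 1 8; 0 0 0)² = 8/255, sgn +1
Racah Σ t=0..0: t=0:+1/58060800 = 1/58060800
⇒ 3j(7 1 8; 1 1 -2)² = 3/136, sgn +1
4πI² = N·(3j₀)²·(3jₘ)² = 9/17
I = +1·√(0.529412/4π) = 0.20525411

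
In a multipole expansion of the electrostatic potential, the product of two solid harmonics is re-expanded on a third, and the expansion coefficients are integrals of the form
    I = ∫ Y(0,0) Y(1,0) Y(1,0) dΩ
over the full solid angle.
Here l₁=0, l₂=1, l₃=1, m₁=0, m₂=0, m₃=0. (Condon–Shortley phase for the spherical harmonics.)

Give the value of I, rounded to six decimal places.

m-sum 0 ✓  L=2 even ✓  1≤1≤1 ✓
Π(2lᵢ+1) = 1×3×3 = 9
triangle coeff Δ(0,1,1) = 1/3
Σ_t [0,0]: t=0:+1/1 = 1/1
(3j)²=1/3 [(0 1 1; 0 0 0)], sign=-1
(m-triple is (0,0,0) — same symbol as above.)
⇒ 4πI² = 1/1
I = (+1)√(1/1/(4π)) = 0.28209479

0.282095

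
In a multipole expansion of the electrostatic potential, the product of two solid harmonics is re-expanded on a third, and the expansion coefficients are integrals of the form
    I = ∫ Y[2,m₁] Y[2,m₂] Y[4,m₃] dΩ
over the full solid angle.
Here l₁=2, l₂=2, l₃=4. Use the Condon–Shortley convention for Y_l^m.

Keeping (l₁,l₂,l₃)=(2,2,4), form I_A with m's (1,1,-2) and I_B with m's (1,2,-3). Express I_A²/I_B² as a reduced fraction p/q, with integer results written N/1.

8/7

l's match ⇒ only the (l;m) 3-j factors differ between A and B.
A: triangle coeff Δ(2,2,4) = 1/630; Σ_t [0,0]: t=0:+1/36 = 1/36; (3j)²=4/63 [(2 2 4; 1 1 -2)], sign=+1
B: triangle coeff Δ(2,2,4) = 1/630; Σ_t [0,0]: t=0:+1/144 = 1/144; (3j)²=1/18 [(2 2 4; 1 2 -3)], sign=-1
I_A²/I_B² = (4/63)/(1/18) = 8/7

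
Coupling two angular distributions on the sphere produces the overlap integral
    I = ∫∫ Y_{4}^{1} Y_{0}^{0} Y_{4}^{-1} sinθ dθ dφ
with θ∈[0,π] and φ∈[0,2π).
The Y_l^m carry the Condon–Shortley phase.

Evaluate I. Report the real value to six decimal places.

Rules hold: Σm=0, L=8 even, 4≤4≤4.
N = 9·1·9 = 81
Δ = 0!·8!·0!/9! = 1/9
Racah Σ t=0..0: t=0:+1/576 = 1/576
⇒ 3j(4 0 4; 0 0 0)² = 1/9, sgn +1
Racah Σ t=0..0: t=0:+1/720 = 1/720
⇒ 3j(4 0 4; 1 0 -1)² = 1/9, sgn -1
4πI² = N·(3j₀)²·(3jₘ)² = 1/1
I = -1·√(1/4π) = -0.28209479

-0.282095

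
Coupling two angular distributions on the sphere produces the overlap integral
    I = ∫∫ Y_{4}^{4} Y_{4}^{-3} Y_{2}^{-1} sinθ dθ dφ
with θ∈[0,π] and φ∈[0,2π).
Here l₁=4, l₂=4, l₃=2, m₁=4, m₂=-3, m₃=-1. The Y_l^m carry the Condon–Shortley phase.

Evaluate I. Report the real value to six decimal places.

Checks pass: Σm=0; 10 even; l₃=2∈[0,8].
(2·4+1)(2·4+1)(2·2+1) = 405
Δ: 6! 2! 2! / 11! → 1/13860
sum: t=2:+1/192 t=3:−1/36 t=4:+1/192 = -5/288
3j²(4 4 2; 0 0 0) = Δ·Π!·Σ² = 20/693  (sign -1)
sum: t=0:+1/1440 = 1/1440
3j²(4 4 2; 4 -3 -1) = Δ·Π!·Σ² = 7/165  (sign -1)
combine: 4πI² = 405·20/693·7/165 = 60/121
take √, sign +1: I = 0.19864517

0.198645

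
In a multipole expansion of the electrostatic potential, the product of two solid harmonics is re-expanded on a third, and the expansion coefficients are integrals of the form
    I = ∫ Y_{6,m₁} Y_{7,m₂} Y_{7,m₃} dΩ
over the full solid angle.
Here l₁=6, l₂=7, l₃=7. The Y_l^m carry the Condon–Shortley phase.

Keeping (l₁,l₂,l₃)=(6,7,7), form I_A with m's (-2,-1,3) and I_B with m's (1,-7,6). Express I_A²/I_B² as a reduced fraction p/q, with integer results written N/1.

420/20449

Same 6,7,7: normalisation and zero-m 3j drop out of the ratio.
A: Δ: 6! 6! 8! / 21! → 1/2444321880; sum: t=2:+1/19906560 t=3:−1/3110400 t=4:+1/3317760 t=5:−1/21772800 t=6:+1/1393459200 = -1/66355200; 3j²(6 7 7; -2 -1 3) = Δ·Π!·Σ² = 21/92378  (sign -1)
B: Δ: 6! 6! 8! / 21! → 1/2444321880; sum: t=0:+1/3483648000 = 1/3483648000; 3j²(6 7 7; 1 -7 6) = Δ·Π!·Σ² = 143/12920  (sign -1)
I_A²/I_B² = (21/92378)/(143/12920) = 420/20449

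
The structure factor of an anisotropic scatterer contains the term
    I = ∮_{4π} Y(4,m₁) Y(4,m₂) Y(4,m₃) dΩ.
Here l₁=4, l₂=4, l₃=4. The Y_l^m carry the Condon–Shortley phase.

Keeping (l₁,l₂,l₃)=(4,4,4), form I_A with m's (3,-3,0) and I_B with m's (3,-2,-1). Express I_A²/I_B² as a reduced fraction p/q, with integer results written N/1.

63/10

Shared (l₁,l₂,l₃)=(4,4,4): N and (l;000)² cancel in I_A²/I_B².
A: Δ = 4!·4!·4!/13! = 1/450450; Racah Σ t=0..1: t=0:+1/864 t=1:−1/3456 = 1/1152; ⇒ 3j(4 4 4; 3 -3 0)² = 7/286, sgn +1
B: Δ = 4!·4!·4!/13! = 1/450450; Racah Σ t=0..1: t=0:+1/576 t=1:−1/864 = 1/1728; ⇒ 3j(4 4 4; 3 -2 -1)² = 5/1287, sgn -1
I_A²/I_B² = (7/286)/(5/1287) = 63/10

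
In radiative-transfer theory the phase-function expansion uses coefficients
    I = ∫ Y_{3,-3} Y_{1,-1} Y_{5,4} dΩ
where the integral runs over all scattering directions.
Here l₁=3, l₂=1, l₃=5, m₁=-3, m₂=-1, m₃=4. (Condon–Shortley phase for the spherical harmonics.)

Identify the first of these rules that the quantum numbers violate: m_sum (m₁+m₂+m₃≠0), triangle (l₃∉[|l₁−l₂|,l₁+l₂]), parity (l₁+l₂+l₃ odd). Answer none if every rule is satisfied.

azimuthal sum: -3 − 1 + 4 = 0  ✓
2 ≤ 5 ≤ 4 (triangle on l)  ✗
L = 3 + 1 + 5 = 9 (odd)

triangle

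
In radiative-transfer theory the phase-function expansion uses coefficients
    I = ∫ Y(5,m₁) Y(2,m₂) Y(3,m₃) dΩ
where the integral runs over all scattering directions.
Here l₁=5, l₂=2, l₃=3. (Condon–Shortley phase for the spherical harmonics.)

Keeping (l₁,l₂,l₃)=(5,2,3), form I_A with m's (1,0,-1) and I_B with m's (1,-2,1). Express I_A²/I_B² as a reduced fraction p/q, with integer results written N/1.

Same 5,2,3: normalisation and zero-m 3j drop out of the ratio.
A: Δ: 4! 6! 0! / 11! → 1/2310; sum: t=2:+1/192 = 1/192; 3j²(5 2 3; 1 0 -1) = Δ·Π!·Σ² = 3/77  (sign +1)
B: Δ: 4! 6! 0! / 11! → 1/2310; sum: t=0:+1/1152 = 1/1152; 3j²(5 2 3; 1 -2 1) = Δ·Π!·Σ² = 1/154  (sign +1)
I_A²/I_B² = (3/77)/(1/154) = 6/1

6/1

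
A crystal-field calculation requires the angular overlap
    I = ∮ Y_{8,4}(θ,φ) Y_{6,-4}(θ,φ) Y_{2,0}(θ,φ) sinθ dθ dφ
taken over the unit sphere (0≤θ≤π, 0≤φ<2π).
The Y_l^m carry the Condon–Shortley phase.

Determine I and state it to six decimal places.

0.168874

Checks pass: Σm=0; 16 even; l₃=2∈[2,14].
(2·8+1)(2·6+1)(2·2+1) = 1105
Δ: 12! 4! 0! / 17! → 1/30940
sum: t=6:+1/2073600 = 1/2073600
3j²(8 6 2; 0 0 0) = Δ·Π!·Σ² = 28/1105  (sign +1)
sum: t=2:+1/29030400 = 1/29030400
3j²(8 6 2; 4 -4 0) = Δ·Π!·Σ² = 99/7735  (sign +1)
combine: 4πI² = 1105·28/1105·99/7735 = 396/1105
take √, sign +1: I = 0.16887351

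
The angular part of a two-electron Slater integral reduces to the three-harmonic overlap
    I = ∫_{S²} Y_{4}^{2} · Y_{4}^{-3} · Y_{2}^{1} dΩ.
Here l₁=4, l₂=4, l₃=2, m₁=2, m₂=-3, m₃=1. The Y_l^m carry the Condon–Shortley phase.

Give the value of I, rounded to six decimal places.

m-sum 0 ✓  L=10 even ✓  0≤2≤8 ✓
Π(2lᵢ+1) = 9×9×5 = 405
triangle coeff Δ(4,4,2) = 1/13860
Σ_t [2,4]: t=2:+1/192 t=3:−1/36 t=4:+1/192 = -5/288
(3j)²=20/693 [(4 4 2; 0 0 0)], sign=-1
Σ_t [0,1]: t=0:+1/1440 t=1:−1/240 = -1/288
(3j)²=5/132 [(4 4 2; 2 -3 1)], sign=+1
⇒ 4πI² = 375/847
I = (-1)√(375/847/(4π)) = -0.18770204

-0.187702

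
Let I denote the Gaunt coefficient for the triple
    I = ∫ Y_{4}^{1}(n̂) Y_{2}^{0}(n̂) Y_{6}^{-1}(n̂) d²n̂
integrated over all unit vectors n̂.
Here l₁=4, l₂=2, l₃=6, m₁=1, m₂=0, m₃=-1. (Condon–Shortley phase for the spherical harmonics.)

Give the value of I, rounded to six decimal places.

Rules hold: Σm=0, L=12 even, 2≤6≤6.
N = 9·5·13 = 585
Δ = 0!·8!·4!/13! = 1/6435
Racah Σ t=0..0: t=0:+1/2304 = 1/2304
⇒ 3j(4 2 6; 0 0 0)² = 5/143, sgn +1
Racah Σ t=0..0: t=0:+1/2880 = 1/2880
⇒ 3j(4 2 6; 1 0 -1)² = 14/429, sgn -1
4πI² = N·(3j₀)²·(3jₘ)² = 1050/1573
I = -1·√(0.667514/4π) = -0.23047581

-0.230476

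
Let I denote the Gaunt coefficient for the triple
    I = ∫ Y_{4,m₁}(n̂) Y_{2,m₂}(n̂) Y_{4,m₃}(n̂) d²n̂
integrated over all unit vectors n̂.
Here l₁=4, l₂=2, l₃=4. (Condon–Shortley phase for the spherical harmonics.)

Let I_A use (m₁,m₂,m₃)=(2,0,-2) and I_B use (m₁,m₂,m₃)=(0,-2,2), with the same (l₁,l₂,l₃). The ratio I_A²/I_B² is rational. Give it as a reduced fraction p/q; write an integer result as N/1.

16/135

l's match ⇒ only the (l;m) 3-j factors differ between A and B.
A: triangle coeff Δ(4,2,4) = 1/13860; Σ_t [0,2]: t=0:+1/192 t=1:−1/120 t=2:+1/2880 = -1/360; (3j)²=16/3465 [(4 2 4; 2 0 -2)], sign=-1
B: triangle coeff Δ(4,2,4) = 1/13860; Σ_t [0,0]: t=0:+1/192 = 1/192; (3j)²=3/77 [(4 2 4; 0 -2 2)], sign=+1
I_A²/I_B² = (16/3465)/(3/77) = 16/135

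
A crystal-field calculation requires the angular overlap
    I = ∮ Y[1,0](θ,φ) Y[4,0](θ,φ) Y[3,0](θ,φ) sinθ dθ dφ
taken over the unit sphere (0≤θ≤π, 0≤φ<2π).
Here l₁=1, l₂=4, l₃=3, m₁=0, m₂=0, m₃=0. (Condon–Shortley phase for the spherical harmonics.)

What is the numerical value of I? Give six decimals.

m-sum 0 ✓  L=8 even ✓  3≤3≤5 ✓
Π(2lᵢ+1) = 3×9×7 = 189
triangle coeff Δ(1,4,3) = 1/252
Σ_t [1,1]: t=1:−1/36 = -1/36
(3j)²=4/63 [(1 4 3; 0 0 0)], sign=+1
(m-triple is (0,0,0) — same symbol as above.)
⇒ 4πI² = 16/21
I = (+1)√(16/21/(4π)) = 0.24623252

0.246233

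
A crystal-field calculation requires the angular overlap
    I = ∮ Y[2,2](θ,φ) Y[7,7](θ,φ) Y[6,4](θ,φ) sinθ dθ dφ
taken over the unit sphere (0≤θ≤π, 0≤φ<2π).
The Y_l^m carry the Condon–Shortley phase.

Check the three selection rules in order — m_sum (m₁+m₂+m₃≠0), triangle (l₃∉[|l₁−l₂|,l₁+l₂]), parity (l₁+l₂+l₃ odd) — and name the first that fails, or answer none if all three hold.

Σmᵢ = 13  ✗
l₃∈[|l₁−l₂|,l₁+l₂]=[5,9], have l₃=6
Σlᵢ = 15 ⇒ odd

m_sum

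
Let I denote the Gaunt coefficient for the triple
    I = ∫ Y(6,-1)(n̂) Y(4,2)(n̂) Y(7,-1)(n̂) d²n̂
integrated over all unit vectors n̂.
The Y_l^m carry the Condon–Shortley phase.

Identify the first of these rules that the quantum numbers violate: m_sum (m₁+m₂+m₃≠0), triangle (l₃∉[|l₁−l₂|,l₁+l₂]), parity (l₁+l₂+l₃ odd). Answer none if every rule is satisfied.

Σmᵢ = 0  ✓
l₃∈[|l₁−l₂|,l₁+l₂]=[2,10], have l₃=7  ✓
Σlᵢ = 17 ⇒ odd  ✗

parity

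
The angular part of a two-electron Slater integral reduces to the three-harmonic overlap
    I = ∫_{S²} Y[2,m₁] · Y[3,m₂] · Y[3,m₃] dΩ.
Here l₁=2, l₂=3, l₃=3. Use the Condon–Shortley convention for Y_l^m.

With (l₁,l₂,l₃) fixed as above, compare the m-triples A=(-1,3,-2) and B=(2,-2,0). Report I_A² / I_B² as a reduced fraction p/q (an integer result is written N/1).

l's match ⇒ only the (l;m) 3-j factors differ between A and B.
A: triangle coeff Δ(2,3,3) = 1/3780; Σ_t [2,2]: t=2:+1/48 = 1/48; (3j)²=5/84 [(2 3 3; -1 3 -2)], sign=-1
B: triangle coeff Δ(2,3,3) = 1/3780; Σ_t [0,0]: t=0:+1/24 = 1/24; (3j)²=1/21 [(2 3 3; 2 -2 0)], sign=-1
I_A²/I_B² = (5/84)/(1/21) = 5/4

5/4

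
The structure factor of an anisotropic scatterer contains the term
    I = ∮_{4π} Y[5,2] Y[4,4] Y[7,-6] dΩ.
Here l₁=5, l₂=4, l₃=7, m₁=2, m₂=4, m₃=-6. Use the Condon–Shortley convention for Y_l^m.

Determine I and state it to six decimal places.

-0.188638

Rules hold: Σm=0, L=16 even, 1≤7≤9.
N = 11·9·15 = 1485
Δ = 2!·8!·6!/17! = 1/6126120
Racah Σ t=0..2: t=0:+1/69120 t=1:−1/20736 t=2:+1/69120 = -1/51840
⇒ 3j(5 4 7; 0 0 0)² = 280/21879, sgn +1
Racah Σ t=2..2: t=2:+1/7257600 = 1/7257600
⇒ 3j(5 4 7; 2 4 -6)² = 2/85, sgn -1
4πI² = N·(3j₀)²·(3jₘ)² = 1680/3757
I = -1·√(0.447165/4π) = -0.18863797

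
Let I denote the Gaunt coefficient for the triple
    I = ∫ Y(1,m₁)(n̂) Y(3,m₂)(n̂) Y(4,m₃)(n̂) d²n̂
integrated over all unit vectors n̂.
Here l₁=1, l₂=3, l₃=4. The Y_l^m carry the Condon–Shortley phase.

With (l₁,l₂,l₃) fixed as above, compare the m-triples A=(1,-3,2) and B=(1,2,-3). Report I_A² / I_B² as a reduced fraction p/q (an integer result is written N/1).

Shared (l₁,l₂,l₃)=(1,3,4): N and (l;000)² cancel in I_A²/I_B².
A: Δ = 0!·2!·6!/9! = 1/252; Racah Σ t=0..0: t=0:+1/1440 = 1/1440; ⇒ 3j(1 3 4; 1 -3 2)² = 1/252, sgn +1
B: Δ = 0!·2!·6!/9! = 1/252; Racah Σ t=0..0: t=0:+1/240 = 1/240; ⇒ 3j(1 3 4; 1 2 -3)² = 1/12, sgn -1
I_A²/I_B² = (1/252)/(1/12) = 1/21

1/21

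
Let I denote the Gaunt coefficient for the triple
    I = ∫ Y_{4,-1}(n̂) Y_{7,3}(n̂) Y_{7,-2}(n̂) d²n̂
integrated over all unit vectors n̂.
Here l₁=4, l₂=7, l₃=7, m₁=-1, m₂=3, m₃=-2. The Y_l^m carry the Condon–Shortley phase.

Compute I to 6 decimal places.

Rules hold: Σm=0, L=18 even, 3≤7≤11.
N = 9·15·15 = 2025
Δ = 4!·4!·10!/19! = 1/58198140
Racah Σ t=0..4: t=0:+1/17418240 t=1:−1/622080 t=2:+1/230400 t=3:−1/622080 t=4:+1/17418240 = 1/806400
⇒ 3j(4 7 7; 0 0 0)² = 2268/230945, sgn -1
Racah Σ t=1..4: t=1:−1/52254720 t=2:+1/1935360 t=3:−1/725760 t=4:+1/2488320 = -5/10450944
⇒ 3j(4 7 7; -1 3 -2)² = 31250/2909907, sgn +1
4πI² = N·(3j₀)²·(3jₘ)² = 455625000/2133423721
I = -1·√(0.213565/4π) = -0.13036478

-0.130365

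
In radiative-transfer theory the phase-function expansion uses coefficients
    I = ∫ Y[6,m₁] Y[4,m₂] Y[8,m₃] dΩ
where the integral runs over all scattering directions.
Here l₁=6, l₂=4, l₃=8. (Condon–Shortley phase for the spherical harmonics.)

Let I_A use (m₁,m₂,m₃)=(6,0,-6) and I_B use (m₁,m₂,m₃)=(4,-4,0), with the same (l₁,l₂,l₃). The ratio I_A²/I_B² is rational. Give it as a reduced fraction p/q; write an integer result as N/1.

l's match ⇒ only the (l;m) 3-j factors differ between A and B.
A: triangle coeff Δ(6,4,8) = 1/23279256; Σ_t [0,0]: t=0:+1/348364800 = 1/348364800; (3j)²=11/646 [(6 4 8; 6 0 -6)], sign=+1
B: triangle coeff Δ(6,4,8) = 1/23279256; Σ_t [0,0]: t=0:+1/116121600 = 1/116121600; (3j)²=70/46189 [(6 4 8; 4 -4 0)], sign=+1
I_A²/I_B² = (11/646)/(70/46189) = 1573/140

1573/140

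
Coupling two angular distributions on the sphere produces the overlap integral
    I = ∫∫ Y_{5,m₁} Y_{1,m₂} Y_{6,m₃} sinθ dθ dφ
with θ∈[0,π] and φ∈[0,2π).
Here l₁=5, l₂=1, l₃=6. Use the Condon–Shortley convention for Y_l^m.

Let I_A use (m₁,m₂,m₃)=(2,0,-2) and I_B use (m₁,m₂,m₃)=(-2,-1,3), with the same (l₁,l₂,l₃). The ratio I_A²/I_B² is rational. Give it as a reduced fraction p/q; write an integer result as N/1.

8/9

Same 5,1,6: normalisation and zero-m 3j drop out of the ratio.
A: Δ: 0! 10! 2! / 13! → 1/858; sum: t=0:+1/30240 = 1/30240; 3j²(5 1 6; 2 0 -2) = Δ·Π!·Σ² = 16/429  (sign +1)
B: Δ: 0! 10! 2! / 13! → 1/858; sum: t=0:+1/60480 = 1/60480; 3j²(5 1 6; -2 -1 3) = Δ·Π!·Σ² = 6/143  (sign -1)
I_A²/I_B² = (16/429)/(6/143) = 8/9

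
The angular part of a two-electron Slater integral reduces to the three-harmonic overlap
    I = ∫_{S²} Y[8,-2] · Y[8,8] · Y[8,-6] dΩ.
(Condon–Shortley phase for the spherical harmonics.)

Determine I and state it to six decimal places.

0.120743

m-sum 0 ✓  L=24 even ✓  0≤8≤16 ✓
Π(2lᵢ+1) = 17×17×17 = 4913
triangle coeff Δ(8,8,8) = 1/236637794250
Σ_t [0,8]: t=0:+1/65548320768000 t=1:−1/128024064000 t=2:+1/2985984000 t=3:−1/373248000 t=4:+1/191102976 t=5:−1/373248000 t=6:+1/2985984000 t=7:−1/128024064000 t=8:+1/65548320768000 = 11/20808990720
(3j)²=490/96577 [(8 8 8; 0 0 0)], sign=+1
Σ_t [8,8]: t=8:+1/2341011456000 = 1/2341011456000
(3j)²=273/37145 [(8 8 8; -2 8 -6)], sign=+1
⇒ 4πI² = 34986/190969
I = (+1)√(34986/190969/(4π)) = 0.12074267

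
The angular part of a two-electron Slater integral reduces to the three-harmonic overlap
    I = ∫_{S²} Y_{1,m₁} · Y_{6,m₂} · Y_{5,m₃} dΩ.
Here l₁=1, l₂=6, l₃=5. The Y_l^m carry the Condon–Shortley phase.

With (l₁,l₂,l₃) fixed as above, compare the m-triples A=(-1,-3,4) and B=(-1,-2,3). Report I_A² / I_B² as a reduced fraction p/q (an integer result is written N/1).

1/2

Shared (l₁,l₂,l₃)=(1,6,5): N and (l;000)² cancel in I_A²/I_B².
A: Δ = 2!·0!·10!/13! = 1/858; Racah Σ t=2..2: t=2:+1/725760 = 1/725760; ⇒ 3j(1 6 5; -1 -3 4)² = 1/286, sgn -1
B: Δ = 2!·0!·10!/13! = 1/858; Racah Σ t=2..2: t=2:+1/161280 = 1/161280; ⇒ 3j(1 6 5; -1 -2 3)² = 1/143, sgn +1
I_A²/I_B² = (1/286)/(1/143) = 1/2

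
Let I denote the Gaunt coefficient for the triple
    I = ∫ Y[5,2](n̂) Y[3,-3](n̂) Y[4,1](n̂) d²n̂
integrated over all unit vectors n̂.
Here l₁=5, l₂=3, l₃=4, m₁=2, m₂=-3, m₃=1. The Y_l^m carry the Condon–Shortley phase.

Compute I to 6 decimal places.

m-sum 0 ✓  L=12 even ✓  2≤4≤8 ✓
Π(2lᵢ+1) = 11×7×9 = 693
triangle coeff Δ(5,3,4) = 1/180180
Σ_t [1,3]: t=1:−1/576 t=2:+1/144 t=3:−1/576 = 1/288
(3j)²=20/1001 [(5 3 4; 0 0 0)], sign=+1
Σ_t [0,0]: t=0:+1/1728 = 1/1728
(3j)²=25/858 [(5 3 4; 2 -3 1)], sign=-1
⇒ 4πI² = 750/1859
I = (-1)√(750/1859/(4π)) = -0.17917854

-0.179179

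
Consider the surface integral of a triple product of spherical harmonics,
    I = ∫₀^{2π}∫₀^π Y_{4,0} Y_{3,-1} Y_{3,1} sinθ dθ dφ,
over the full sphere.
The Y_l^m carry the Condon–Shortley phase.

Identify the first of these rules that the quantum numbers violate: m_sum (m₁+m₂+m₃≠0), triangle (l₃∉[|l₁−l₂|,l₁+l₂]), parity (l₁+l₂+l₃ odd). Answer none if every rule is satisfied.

azimuthal sum: 0 − 1 + 1 = 0  ✓
1 ≤ 3 ≤ 7 (triangle on l)  ✓
L = 4 + 3 + 3 = 10 (even)  ✓

none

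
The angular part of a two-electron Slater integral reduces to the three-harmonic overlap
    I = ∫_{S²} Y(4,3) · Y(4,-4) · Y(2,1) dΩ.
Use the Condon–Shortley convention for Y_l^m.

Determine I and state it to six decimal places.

0.198645

Checks pass: Σm=0; 10 even; l₃=2∈[0,8].
(2·4+1)(2·4+1)(2·2+1) = 405
Δ: 6! 2! 2! / 11! → 1/13860
sum: t=2:+1/192 t=3:−1/36 t=4:+1/192 = -5/288
3j²(4 4 2; 0 0 0) = Δ·Π!·Σ² = 20/693  (sign -1)
sum: t=0:+1/1440 = 1/1440
3j²(4 4 2; 3 -4 1) = Δ·Π!·Σ² = 7/165  (sign -1)
combine: 4πI² = 405·20/693·7/165 = 60/121
take √, sign +1: I = 0.19864517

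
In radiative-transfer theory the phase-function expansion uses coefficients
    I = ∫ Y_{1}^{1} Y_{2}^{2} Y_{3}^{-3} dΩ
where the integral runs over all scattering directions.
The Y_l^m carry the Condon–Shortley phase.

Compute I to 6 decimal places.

-0.319865

Checks pass: Σm=0; 6 even; l₃=3∈[1,3].
(2·1+1)(2·2+1)(2·3+1) = 105
Δ: 0! 2! 4! / 7! → 1/105
sum: t=0:+1/4 = 1/4
3j²(1 2 3; 0 0 0) = Δ·Π!·Σ² = 3/35  (sign -1)
sum: t=0:+1/48 = 1/48
3j²(1 2 3; 1 2 -3) = Δ·Π!·Σ² = 1/7  (sign +1)
combine: 4πI² = 105·3/35·1/7 = 9/7
take √, sign -1: I = -0.31986543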